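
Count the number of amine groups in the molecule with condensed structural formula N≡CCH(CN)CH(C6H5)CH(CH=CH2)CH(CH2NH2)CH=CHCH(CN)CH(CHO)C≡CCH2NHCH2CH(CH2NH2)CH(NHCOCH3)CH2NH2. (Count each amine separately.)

4

N≡C–: carbon triple-bonded to nitrogen → nitrile.
pendant –C≡N: nitrile.
pendant –C6H5: benzene ring → arene.
pendant –CH=CH2: C=C double bond → alkene.
pendant –CH2NH2: N on sp³ C, no adjacent C=O → amine.
C=C double bond → alkene.
pendant –C≡N: nitrile.
pendant –CHO: carbonyl C bonded to C and H → aldehyde.
C≡C triple bond → alkyne.
C–N–C with sp³ carbons and no adjacent C=O → amine (secondary).
pendant –CH2NH2: N on sp³ C, no adjacent C=O → amine.
pendant –NHC(=O)CH3: N bonded to a carbonyl → amide (not amine).
–NH2 on an sp³ carbon with no adjacent C=O → amine.
Amine appears at: CH(CH2NH2), CH2NHCH2, CH(CH2NH2), CH2NH2 → 4.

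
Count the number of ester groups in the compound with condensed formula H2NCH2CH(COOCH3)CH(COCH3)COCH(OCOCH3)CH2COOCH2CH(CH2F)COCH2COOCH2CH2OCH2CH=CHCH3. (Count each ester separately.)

–NH2 on an sp³ carbon with no adjacent C=O → amine.
pendant –COOCH3: carbonyl C bonded to C and –OCH3 → ester.
pendant –COCH3: carbonyl C bonded to two carbons → ketone.
–C(=O)– with carbon on both sides → ketone.
pendant –OC(=O)CH3: an acyloxy group → ester.
–C(=O)–O–C with C on the carbonyl side → ester.
pendant –CH2X: halogen on sp³ carbon → alkyl halide.
–C(=O)– with carbon on both sides → ketone.
–C(=O)–O–C with C on the carbonyl side → ester.
C–O–C with sp³ carbons on both sides and no adjacent C=O → ether.
C=C double bond → alkene.
Ester appears at: CH(COOCH3), CH(OCOCH3), CH2COOCH2, CH2COOCH2 → 4.

4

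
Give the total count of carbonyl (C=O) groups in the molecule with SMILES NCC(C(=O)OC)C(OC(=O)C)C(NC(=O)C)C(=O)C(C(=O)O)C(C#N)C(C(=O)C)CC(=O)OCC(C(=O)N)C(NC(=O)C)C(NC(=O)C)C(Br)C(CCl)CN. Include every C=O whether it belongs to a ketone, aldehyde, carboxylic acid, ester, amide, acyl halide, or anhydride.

CH(COOCH3): ester, 1 C=O (running total 1).
CH(OCOCH3): ester, 1 C=O (running total 2).
CH(NHCOCH3): amide, 1 C=O (running total 3).
CO: ketone, 1 C=O (running total 4).
CH(COOH): carboxylic acid, 1 C=O (running total 5).
CH(COCH3): ketone, 1 C=O (running total 6).
CH2COOCH2: ester, 1 C=O (running total 7).
CH(CONH2): amide, 1 C=O (running total 8).
CH(NHCOCH3): amide, 1 C=O (running total 9).
CH(NHCOCH3): amide, 1 C=O (running total 10).

10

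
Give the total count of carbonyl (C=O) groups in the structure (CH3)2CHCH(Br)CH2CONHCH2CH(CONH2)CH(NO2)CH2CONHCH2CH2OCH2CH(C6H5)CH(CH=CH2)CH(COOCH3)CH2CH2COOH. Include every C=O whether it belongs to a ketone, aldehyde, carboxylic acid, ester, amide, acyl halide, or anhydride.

CH2CONHCH2: amide, 1 C=O (running total 1).
CH(CONH2): amide, 1 C=O (running total 2).
CH2CONHCH2: amide, 1 C=O (running total 3).
CH(COOCH3): ester, 1 C=O (running total 4).
COOH: carboxylic acid, 1 C=O (running total 5).

5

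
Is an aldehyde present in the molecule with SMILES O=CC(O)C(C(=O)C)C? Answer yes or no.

yes

Working along the chain:
  OHC: terminal –CHO: carbonyl C bonded to H and C → aldehyde.
  CH(OH): –OH on an sp³ carbon → alcohol (secondary).
  CH(COCH3): pendant –COCH3: carbonyl C bonded to two carbons → ketone.
The OHC segment supplies the aldehyde: terminal –CHO: carbonyl C bonded to H and C → aldehyde.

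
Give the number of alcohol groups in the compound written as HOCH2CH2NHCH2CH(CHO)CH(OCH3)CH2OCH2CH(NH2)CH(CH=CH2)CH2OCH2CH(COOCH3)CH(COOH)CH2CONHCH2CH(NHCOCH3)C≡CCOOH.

1

Taking each segment in turn:
  HOCH2: HO– on an sp³ carbon → alcohol.
  CH2NHCH2: C–N–C with sp³ carbons and no adjacent C=O → amine (secondary).
  CH(CHO): pendant –CHO: carbonyl C bonded to C and H → aldehyde.
  CH(OCH3): pendant –OCH3: C–O–C with sp³ C, no adjacent C=O → ether.
  CH2OCH2: C–O–C with sp³ carbons on both sides and no adjacent C=O → ether.
  CH(NH2): –NH2 on an sp³ carbon with no adjacent C=O → amine.
  CH(CH=CH2): pendant –CH=CH2: C=C double bond → alkene.
  CH2OCH2: C–O–C with sp³ carbons on both sides and no adjacent C=O → ether.
  CH(COOCH3): pendant –COOCH3: carbonyl C bonded to C and –OCH3 → ester.
  CH(COOH): pendant –COOH: carbonyl C bonded to C and –OH → carboxylic acid.
  CH2CONHCH2: –C(=O)–N– linkage → amide (the N is not an amine).
  CH(NHCOCH3): pendant –NHC(=O)CH3: N bonded to a carbonyl → amide (not amine).
  C≡C: C≡C triple bond → alkyne.
  COOH: –COOH: carbonyl C bonded to –OH and C → carboxylic acid (the –OH is not a separate alcohol).
Alcohol appears at: HOCH2 → 1.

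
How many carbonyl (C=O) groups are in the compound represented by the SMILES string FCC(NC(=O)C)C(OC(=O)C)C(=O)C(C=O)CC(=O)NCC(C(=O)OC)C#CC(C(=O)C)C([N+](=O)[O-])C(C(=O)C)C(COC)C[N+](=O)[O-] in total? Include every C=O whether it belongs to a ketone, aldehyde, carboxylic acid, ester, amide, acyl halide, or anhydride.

CH(NHCOCH3): amide, 1 C=O (running total 1).
CH(OCOCH3): ester, 1 C=O (running total 2).
CO: ketone, 1 C=O (running total 3).
CH(CHO): aldehyde, 1 C=O (running total 4).
CH2CONHCH2: amide, 1 C=O (running total 5).
CH(COOCH3): ester, 1 C=O (running total 6).
CH(COCH3): ketone, 1 C=O (running total 7).
CH(COCH3): ketone, 1 C=O (running total 8).

8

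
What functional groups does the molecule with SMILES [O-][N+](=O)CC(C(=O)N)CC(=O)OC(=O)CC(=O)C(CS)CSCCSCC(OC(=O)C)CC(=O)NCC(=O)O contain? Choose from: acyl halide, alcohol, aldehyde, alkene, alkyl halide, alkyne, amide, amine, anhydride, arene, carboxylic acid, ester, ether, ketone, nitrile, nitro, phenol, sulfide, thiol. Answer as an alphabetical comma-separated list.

Working along the chain:
  O2NCH2: –NO2 on carbon → nitro group.
  CH(CONH2): pendant –CONH2: carbonyl C bonded to C and N → amide.
  CH2CO-O-COCH2: two acyl groups sharing one oxygen, –C(=O)–O–C(=O)– → anhydride.
  CO: –C(=O)– with carbon on both sides → ketone.
  CH(CH2SH): pendant –CH2SH → thiol.
  CH2SCH2: C–S–C linkage → sulfide (thioether).
  CH2SCH2: C–S–C linkage → sulfide (thioether).
  CH(OCOCH3): pendant –OC(=O)CH3: an acyloxy group → ester.
  CH2CONHCH2: –C(=O)–N– linkage → amide (the N is not an amine).
  COOH: –COOH: carbonyl C bonded to –OH and C → carboxylic acid (the –OH is not a separate alcohol).

amide, anhydride, carboxylic acid, ester, ketone, nitro, sulfide, thiol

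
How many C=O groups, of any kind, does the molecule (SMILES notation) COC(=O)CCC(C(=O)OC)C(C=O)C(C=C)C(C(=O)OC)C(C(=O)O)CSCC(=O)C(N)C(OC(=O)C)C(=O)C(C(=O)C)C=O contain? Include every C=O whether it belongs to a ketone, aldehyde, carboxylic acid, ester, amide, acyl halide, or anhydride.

CH3OOC: ester, 1 C=O (running total 1).
CH(COOCH3): ester, 1 C=O (running total 2).
CH(CHO): aldehyde, 1 C=O (running total 3).
CH(COOCH3): ester, 1 C=O (running total 4).
CH(COOH): carboxylic acid, 1 C=O (running total 5).
CO: ketone, 1 C=O (running total 6).
CH(OCOCH3): ester, 1 C=O (running total 7).
CO: ketone, 1 C=O (running total 8).
CH(COCH3): ketone, 1 C=O (running total 9).
CHO: aldehyde, 1 C=O (running total 10).

10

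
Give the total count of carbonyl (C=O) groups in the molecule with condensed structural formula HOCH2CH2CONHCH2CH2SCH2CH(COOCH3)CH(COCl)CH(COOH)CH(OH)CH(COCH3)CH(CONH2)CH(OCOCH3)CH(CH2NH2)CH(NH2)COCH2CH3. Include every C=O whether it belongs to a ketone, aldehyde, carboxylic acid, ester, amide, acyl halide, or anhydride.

CH2CONHCH2: amide, 1 C=O (running total 1).
CH(COOCH3): ester, 1 C=O (running total 2).
CH(COCl): acyl halide, 1 C=O (running total 3).
CH(COOH): carboxylic acid, 1 C=O (running total 4).
CH(COCH3): ketone, 1 C=O (running total 5).
CH(CONH2): amide, 1 C=O (running total 6).
CH(OCOCH3): ester, 1 C=O (running total 7).
CO: ketone, 1 C=O (running total 8).

8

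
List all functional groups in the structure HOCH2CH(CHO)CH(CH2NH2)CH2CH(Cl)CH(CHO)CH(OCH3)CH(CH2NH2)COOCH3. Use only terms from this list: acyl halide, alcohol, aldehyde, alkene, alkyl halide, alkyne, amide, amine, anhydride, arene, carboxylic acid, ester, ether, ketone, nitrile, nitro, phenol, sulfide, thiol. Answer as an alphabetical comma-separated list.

alcohol, aldehyde, alkyl halide, amine, ester, ether

HO– on an sp³ carbon → alcohol.
pendant –CHO: carbonyl C bonded to C and H → aldehyde.
pendant –CH2NH2: N on sp³ C, no adjacent C=O → amine.
halogen on an sp³ carbon → alkyl halide.
pendant –CHO: carbonyl C bonded to C and H → aldehyde.
pendant –OCH3: C–O–C with sp³ C, no adjacent C=O → ether.
pendant –CH2NH2: N on sp³ C, no adjacent C=O → amine.
–C(=O)OCH3: carbonyl C bonded to C and to –OCH3 → ester (not ketone + ether).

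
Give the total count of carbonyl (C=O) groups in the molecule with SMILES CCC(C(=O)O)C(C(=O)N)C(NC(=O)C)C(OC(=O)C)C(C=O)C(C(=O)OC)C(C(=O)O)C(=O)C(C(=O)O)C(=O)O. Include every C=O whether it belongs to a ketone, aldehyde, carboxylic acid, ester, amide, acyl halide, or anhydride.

10

CH(COOH): carboxylic acid, 1 C=O (running total 1).
CH(CONH2): amide, 1 C=O (running total 2).
CH(NHCOCH3): amide, 1 C=O (running total 3).
CH(OCOCH3): ester, 1 C=O (running total 4).
CH(CHO): aldehyde, 1 C=O (running total 5).
CH(COOCH3): ester, 1 C=O (running total 6).
CH(COOH): carboxylic acid, 1 C=O (running total 7).
CO: ketone, 1 C=O (running total 8).
CH(COOH): carboxylic acid, 1 C=O (running total 9).
COOH: carboxylic acid, 1 C=O (running total 10).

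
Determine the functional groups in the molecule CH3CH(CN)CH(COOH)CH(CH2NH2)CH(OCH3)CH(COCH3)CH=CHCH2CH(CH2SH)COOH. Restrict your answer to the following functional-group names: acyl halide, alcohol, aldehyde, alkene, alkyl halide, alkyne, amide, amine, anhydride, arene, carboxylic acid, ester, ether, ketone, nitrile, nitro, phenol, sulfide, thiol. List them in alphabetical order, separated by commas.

pendant –C≡N: nitrile.
pendant –COOH: carbonyl C bonded to C and –OH → carboxylic acid.
pendant –CH2NH2: N on sp³ C, no adjacent C=O → amine.
pendant –OCH3: C–O–C with sp³ C, no adjacent C=O → ether.
pendant –COCH3: carbonyl C bonded to two carbons → ketone.
C=C double bond → alkene.
pendant –CH2SH → thiol.
–COOH: carbonyl C bonded to –OH and C → carboxylic acid (the –OH is not a separate alcohol).

alkene, amine, carboxylic acid, ether, ketone, nitrile, thiol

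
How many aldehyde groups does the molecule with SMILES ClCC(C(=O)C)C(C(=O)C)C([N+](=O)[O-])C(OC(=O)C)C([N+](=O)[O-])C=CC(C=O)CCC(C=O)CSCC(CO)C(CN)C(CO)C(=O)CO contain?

halogen on an sp³ carbon → alkyl halide.
pendant –COCH3: carbonyl C bonded to two carbons → ketone.
pendant –COCH3: carbonyl C bonded to two carbons → ketone.
–NO2 on an sp³ carbon → nitro (the N=O is not a carbonyl).
pendant –OC(=O)CH3: an acyloxy group → ester.
–NO2 on an sp³ carbon → nitro (the N=O is not a carbonyl).
C=C double bond → alkene.
pendant –CHO: carbonyl C bonded to C and H → aldehyde.
pendant –CHO: carbonyl C bonded to C and H → aldehyde.
C–S–C linkage → sulfide (thioether).
pendant –CH2OH on an sp³ backbone C → alcohol.
pendant –CH2NH2: N on sp³ C, no adjacent C=O → amine.
pendant –CH2OH on an sp³ backbone C → alcohol.
–C(=O)– with carbon on both sides → ketone.
–OH on an sp³ carbon → alcohol.
Aldehyde appears at: CH(CHO), CH(CHO) → 2.

2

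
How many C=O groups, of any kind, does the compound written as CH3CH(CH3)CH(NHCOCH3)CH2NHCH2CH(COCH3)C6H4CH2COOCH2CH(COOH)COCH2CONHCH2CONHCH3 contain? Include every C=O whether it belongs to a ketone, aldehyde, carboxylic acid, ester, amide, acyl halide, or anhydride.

7

CH(NHCOCH3): amide, 1 C=O (running total 1).
CH(COCH3): ketone, 1 C=O (running total 2).
CH2COOCH2: ester, 1 C=O (running total 3).
CH(COOH): carboxylic acid, 1 C=O (running total 4).
CO: ketone, 1 C=O (running total 5).
CH2CONHCH2: amide, 1 C=O (running total 6).
CONHCH3: amide, 1 C=O (running total 7).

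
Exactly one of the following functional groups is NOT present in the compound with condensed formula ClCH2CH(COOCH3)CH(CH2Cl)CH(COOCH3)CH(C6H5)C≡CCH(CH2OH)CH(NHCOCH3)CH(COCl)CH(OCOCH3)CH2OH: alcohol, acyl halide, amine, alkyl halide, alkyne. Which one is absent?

alcohol: present (CH(CH2OH) — pendant –CH2OH on an sp³ backbone C → alcohol).
acyl halide: present (CH(COCl) — pendant –C(=O)X: carbonyl C bonded to C and halogen → acyl halide).
alkyne: present (C≡C — C≡C triple bond → alkyne).
alkyl halide: present (ClCH2 — halogen on an sp³ carbon → alkyl halide).
amine: absent. In CH(NHCOCH3), the nitrogen is bonded directly to a carbonyl carbon, making it part of an amide, not a free amine.

amine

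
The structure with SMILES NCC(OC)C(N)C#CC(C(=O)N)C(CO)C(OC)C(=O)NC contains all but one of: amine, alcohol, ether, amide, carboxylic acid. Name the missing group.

alcohol: present (CH(CH2OH) — pendant –CH2OH on an sp³ backbone C → alcohol).
ether: present (CH(OCH3) — pendant –OCH3: C–O–C with sp³ C, no adjacent C=O → ether).
amine: present (H2NCH2 — –NH2 on an sp³ carbon with no adjacent C=O → amine).
amide: present (CH(CONH2) — pendant –CONH2: carbonyl C bonded to C and N → amide).
carboxylic acid: absent. In each of CH(CONH2) and CONHCH3, the carbonyl is bonded to nitrogen, not to –OH; that is an amide.

carboxylic acid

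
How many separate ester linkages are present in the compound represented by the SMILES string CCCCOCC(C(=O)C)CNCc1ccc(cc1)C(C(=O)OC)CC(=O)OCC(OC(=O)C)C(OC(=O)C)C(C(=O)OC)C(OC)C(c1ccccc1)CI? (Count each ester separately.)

C–O–C with sp³ carbons on both sides and no adjacent C=O → ether.
pendant –COCH3: carbonyl C bonded to two carbons → ketone.
C–N–C with sp³ carbons and no adjacent C=O → amine (secondary).
para-disubstituted benzene ring → arene.
pendant –COOCH3: carbonyl C bonded to C and –OCH3 → ester.
–C(=O)–O–C with C on the carbonyl side → ester.
pendant –OC(=O)CH3: an acyloxy group → ester.
pendant –OC(=O)CH3: an acyloxy group → ester.
pendant –COOCH3: carbonyl C bonded to C and –OCH3 → ester.
pendant –OCH3: C–O–C with sp³ C, no adjacent C=O → ether.
pendant –C6H5: benzene ring → arene.
halogen on an sp³ carbon → alkyl halide.
Ester appears at: CH(COOCH3), CH2COOCH2, CH(OCOCH3), CH(OCOCH3), CH(COOCH3) → 5.

5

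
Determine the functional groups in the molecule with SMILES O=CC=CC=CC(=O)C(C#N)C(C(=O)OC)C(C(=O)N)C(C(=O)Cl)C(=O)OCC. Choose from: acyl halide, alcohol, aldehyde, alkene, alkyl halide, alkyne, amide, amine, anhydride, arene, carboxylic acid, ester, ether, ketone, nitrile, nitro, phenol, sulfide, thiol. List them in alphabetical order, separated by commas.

Working along the chain:
  OHC: terminal –CHO: carbonyl C bonded to H and C → aldehyde.
  CH=CH: C=C double bond → alkene.
  CH=CH: C=C double bond → alkene.
  CO: –C(=O)– with carbon on both sides → ketone.
  CH(CN): pendant –C≡N: nitrile.
  CH(COOCH3): pendant –COOCH3: carbonyl C bonded to C and –OCH3 → ester.
  CH(CONH2): pendant –CONH2: carbonyl C bonded to C and N → amide.
  CH(COCl): pendant –C(=O)X: carbonyl C bonded to C and halogen → acyl halide.
  COOCH2CH3: –C(=O)OCH2CH3: carbonyl C bonded to C and to –OEt → ester.

acyl halide, aldehyde, alkene, amide, ester, ketone, nitrile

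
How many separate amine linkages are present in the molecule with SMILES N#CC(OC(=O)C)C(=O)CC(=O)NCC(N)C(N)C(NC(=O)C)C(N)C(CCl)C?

N≡C–: carbon triple-bonded to nitrogen → nitrile.
pendant –OC(=O)CH3: an acyloxy group → ester.
–C(=O)– with carbon on both sides → ketone.
–C(=O)–N– linkage → amide (the N is not an amine).
–NH2 on an sp³ carbon with no adjacent C=O → amine.
–NH2 on an sp³ carbon with no adjacent C=O → amine.
pendant –NHC(=O)CH3: N bonded to a carbonyl → amide (not amine).
–NH2 on an sp³ carbon with no adjacent C=O → amine.
pendant –CH2X: halogen on sp³ carbon → alkyl halide.
Amine appears at: CH(NH2), CH(NH2), CH(NH2) → 3.

3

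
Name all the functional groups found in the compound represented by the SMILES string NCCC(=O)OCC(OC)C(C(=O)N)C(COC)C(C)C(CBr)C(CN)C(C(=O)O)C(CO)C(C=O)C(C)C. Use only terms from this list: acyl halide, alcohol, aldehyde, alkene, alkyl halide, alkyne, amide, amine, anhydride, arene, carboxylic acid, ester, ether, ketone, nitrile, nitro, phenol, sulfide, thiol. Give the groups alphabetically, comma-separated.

Reading the structure from left to right:
  H2NCH2: –NH2 on an sp³ carbon with no adjacent C=O → amine.
  CH2COOCH2: –C(=O)–O–C with C on the carbonyl side → ester.
  CH(OCH3): pendant –OCH3: C–O–C with sp³ C, no adjacent C=O → ether.
  CH(CONH2): pendant –CONH2: carbonyl C bonded to C and N → amide.
  CH(CH2OCH3): pendant –CH2OCH3: C–O–C linkage → ether.
  CH(CH2Br): pendant –CH2X: halogen on sp³ carbon → alkyl halide.
  CH(CH2NH2): pendant –CH2NH2: N on sp³ C, no adjacent C=O → amine.
  CH(COOH): pendant –COOH: carbonyl C bonded to C and –OH → carboxylic acid.
  CH(CH2OH): pendant –CH2OH on an sp³ backbone C → alcohol.
  CH(CHO): pendant –CHO: carbonyl C bonded to C and H → aldehyde.

alcohol, aldehyde, alkyl halide, amide, amine, carboxylic acid, ester, ether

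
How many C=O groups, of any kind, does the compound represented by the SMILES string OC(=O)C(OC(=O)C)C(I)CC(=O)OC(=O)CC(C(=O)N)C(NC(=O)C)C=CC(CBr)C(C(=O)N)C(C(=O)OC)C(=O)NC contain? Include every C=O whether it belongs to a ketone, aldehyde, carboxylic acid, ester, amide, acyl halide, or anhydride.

9

HOOC: carboxylic acid, 1 C=O (running total 1).
CH(OCOCH3): ester, 1 C=O (running total 2).
CH2CO-O-COCH2: anhydride, 2 C=O (running total 4).
CH(CONH2): amide, 1 C=O (running total 5).
CH(NHCOCH3): amide, 1 C=O (running total 6).
CH(CONH2): amide, 1 C=O (running total 7).
CH(COOCH3): ester, 1 C=O (running total 8).
CONHCH3: amide, 1 C=O (running total 9).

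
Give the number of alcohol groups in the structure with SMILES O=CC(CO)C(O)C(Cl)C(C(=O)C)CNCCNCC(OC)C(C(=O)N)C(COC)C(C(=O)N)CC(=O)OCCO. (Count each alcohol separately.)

Reading the structure from left to right:
  OHC: terminal –CHO: carbonyl C bonded to H and C → aldehyde.
  CH(CH2OH): pendant –CH2OH on an sp³ backbone C → alcohol.
  CH(OH): –OH on an sp³ carbon → alcohol (secondary).
  CH(Cl): halogen on an sp³ carbon → alkyl halide.
  CH(COCH3): pendant –COCH3: carbonyl C bonded to two carbons → ketone.
  CH2NHCH2: C–N–C with sp³ carbons and no adjacent C=O → amine (secondary).
  CH2NHCH2: C–N–C with sp³ carbons and no adjacent C=O → amine (secondary).
  CH(OCH3): pendant –OCH3: C–O–C with sp³ C, no adjacent C=O → ether.
  CH(CONH2): pendant –CONH2: carbonyl C bonded to C and N → amide.
  CH(CH2OCH3): pendant –CH2OCH3: C–O–C linkage → ether.
  CH(CONH2): pendant –CONH2: carbonyl C bonded to C and N → amide.
  CH2COOCH2: –C(=O)–O–C with C on the carbonyl side → ester.
  CH2OH: –OH on an sp³ carbon → alcohol.
Alcohol appears at: CH(CH2OH), CH(OH), CH2OH → 3.

3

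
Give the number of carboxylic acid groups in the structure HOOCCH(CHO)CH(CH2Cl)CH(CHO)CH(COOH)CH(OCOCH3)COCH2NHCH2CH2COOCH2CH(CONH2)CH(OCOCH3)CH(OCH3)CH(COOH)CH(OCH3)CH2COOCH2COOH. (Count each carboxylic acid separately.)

4

Reading the structure from left to right:
  HOOC: –COOH: carbonyl C bonded to –OH and C → carboxylic acid (the –OH is not a separate alcohol).
  CH(CHO): pendant –CHO: carbonyl C bonded to C and H → aldehyde.
  CH(CH2Cl): pendant –CH2X: halogen on sp³ carbon → alkyl halide.
  CH(CHO): pendant –CHO: carbonyl C bonded to C and H → aldehyde.
  CH(COOH): pendant –COOH: carbonyl C bonded to C and –OH → carboxylic acid.
  CH(OCOCH3): pendant –OC(=O)CH3: an acyloxy group → ester.
  CO: –C(=O)– with carbon on both sides → ketone.
  CH2NHCH2: C–N–C with sp³ carbons and no adjacent C=O → amine (secondary).
  CH2COOCH2: –C(=O)–O–C with C on the carbonyl side → ester.
  CH(CONH2): pendant –CONH2: carbonyl C bonded to C and N → amide.
  CH(OCOCH3): pendant –OC(=O)CH3: an acyloxy group → ester.
  CH(OCH3): pendant –OCH3: C–O–C with sp³ C, no adjacent C=O → ether.
  CH(COOH): pendant –COOH: carbonyl C bonded to C and –OH → carboxylic acid.
  CH(OCH3): pendant –OCH3: C–O–C with sp³ C, no adjacent C=O → ether.
  CH2COOCH2: –C(=O)–O–C with C on the carbonyl side → ester.
  COOH: –COOH: carbonyl C bonded to –OH and C → carboxylic acid (the –OH is not a separate alcohol).
Carboxylic acid appears at: HOOC, CH(COOH), CH(COOH), COOH → 4.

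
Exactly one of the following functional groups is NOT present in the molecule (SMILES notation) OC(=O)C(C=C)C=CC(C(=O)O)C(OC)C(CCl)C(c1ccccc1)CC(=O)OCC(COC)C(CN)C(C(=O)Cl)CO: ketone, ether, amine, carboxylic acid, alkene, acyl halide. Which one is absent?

carboxylic acid: present (HOOC — –COOH: carbonyl C bonded to –OH and C → carboxylic acid (the –OH is not a separate alcohol)).
alkene: present (CH(CH=CH2) — pendant –CH=CH2: C=C double bond → alkene).
acyl halide: present (CH(COCl) — pendant –C(=O)X: carbonyl C bonded to C and halogen → acyl halide).
ether: present (CH(OCH3) — pendant –OCH3: C–O–C with sp³ C, no adjacent C=O → ether).
amine: present (CH(CH2NH2) — pendant –CH2NH2: N on sp³ C, no adjacent C=O → amine).
ketone: absent. In CH2COOCH2, the C=O is bonded to an –O–C group, which defines an ester, not a ketone. In each of HOOC and CH(COOH), the C=O bears an –OH, making it a carboxylic acid rather than a ketone. In CH(COCl), the C=O is bonded to a halogen, which defines an acyl halide, not a ketone.

ketone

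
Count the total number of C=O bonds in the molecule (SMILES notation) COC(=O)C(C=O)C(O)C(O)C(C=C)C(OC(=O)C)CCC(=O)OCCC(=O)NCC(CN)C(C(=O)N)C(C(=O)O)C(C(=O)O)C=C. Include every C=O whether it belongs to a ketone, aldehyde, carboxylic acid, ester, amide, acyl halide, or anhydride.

CH3OOC: ester, 1 C=O (running total 1).
CH(CHO): aldehyde, 1 C=O (running total 2).
CH(OCOCH3): ester, 1 C=O (running total 3).
CH2COOCH2: ester, 1 C=O (running total 4).
CH2CONHCH2: amide, 1 C=O (running total 5).
CH(CONH2): amide, 1 C=O (running total 6).
CH(COOH): carboxylic acid, 1 C=O (running total 7).
CH(COOH): carboxylic acid, 1 C=O (running total 8).

8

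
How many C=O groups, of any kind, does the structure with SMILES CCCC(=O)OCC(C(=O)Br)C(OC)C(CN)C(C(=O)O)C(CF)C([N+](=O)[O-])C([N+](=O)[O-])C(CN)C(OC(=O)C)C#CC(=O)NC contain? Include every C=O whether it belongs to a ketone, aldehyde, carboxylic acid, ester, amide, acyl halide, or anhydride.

CH2COOCH2: ester, 1 C=O (running total 1).
CH(COBr): acyl halide, 1 C=O (running total 2).
CH(COOH): carboxylic acid, 1 C=O (running total 3).
CH(OCOCH3): ester, 1 C=O (running total 4).
CONHCH3: amide, 1 C=O (running total 5).

5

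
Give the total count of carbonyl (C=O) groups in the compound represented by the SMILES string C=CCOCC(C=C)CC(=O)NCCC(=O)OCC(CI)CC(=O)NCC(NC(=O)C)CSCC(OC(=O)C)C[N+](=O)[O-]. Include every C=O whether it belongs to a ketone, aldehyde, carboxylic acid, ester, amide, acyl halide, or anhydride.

CH2CONHCH2: amide, 1 C=O (running total 1).
CH2COOCH2: ester, 1 C=O (running total 2).
CH2CONHCH2: amide, 1 C=O (running total 3).
CH(NHCOCH3): amide, 1 C=O (running total 4).
CH(OCOCH3): ester, 1 C=O (running total 5).

5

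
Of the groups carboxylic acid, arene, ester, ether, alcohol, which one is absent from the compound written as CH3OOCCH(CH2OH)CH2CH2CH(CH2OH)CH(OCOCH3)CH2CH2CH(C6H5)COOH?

ether

carboxylic acid: present (COOH — –COOH: carbonyl C bonded to –OH and C → carboxylic acid (the –OH is not a separate alcohol)).
alcohol: present (CH(CH2OH) — pendant –CH2OH on an sp³ backbone C → alcohol).
arene: present (CH(C6H5) — pendant –C6H5: benzene ring → arene).
ester: present (CH3OOC — CH3O–C(=O)–: carbonyl C bonded to C and to –OCH3 → ester (not ketone + ether)).
ether: absent. In each of CH3OOC and CH(OCOCH3), the C–O–C oxygen is adjacent to a C=O, so it belongs to an ester, not an ether.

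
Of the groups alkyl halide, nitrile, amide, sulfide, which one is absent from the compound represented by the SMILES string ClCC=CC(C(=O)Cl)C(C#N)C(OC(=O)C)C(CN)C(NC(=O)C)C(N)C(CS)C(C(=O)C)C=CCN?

sulfide

amide: present (CH(NHCOCH3) — pendant –NHC(=O)CH3: N bonded to a carbonyl → amide (not amine)).
alkyl halide: present (ClCH2 — halogen on an sp³ carbon → alkyl halide).
nitrile: present (CH(CN) — pendant –C≡N: nitrile).
sulfide: no segment matches this pattern.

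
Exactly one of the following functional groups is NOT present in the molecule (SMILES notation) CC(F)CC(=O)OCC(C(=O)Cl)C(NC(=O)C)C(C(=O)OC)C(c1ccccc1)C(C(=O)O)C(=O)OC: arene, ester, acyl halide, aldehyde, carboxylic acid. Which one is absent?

aldehyde

acyl halide: present (CH(COCl) — pendant –C(=O)X: carbonyl C bonded to C and halogen → acyl halide).
ester: present (CH2COOCH2 — –C(=O)–O–C with C on the carbonyl side → ester).
arene: present (CH(C6H5) — pendant –C6H5: benzene ring → arene).
carboxylic acid: present (CH(COOH) — pendant –COOH: carbonyl C bonded to C and –OH → carboxylic acid).
aldehyde: absent. In CH(COOH), the carbonyl carbon bears –OH, not –H, so it is a carboxylic acid.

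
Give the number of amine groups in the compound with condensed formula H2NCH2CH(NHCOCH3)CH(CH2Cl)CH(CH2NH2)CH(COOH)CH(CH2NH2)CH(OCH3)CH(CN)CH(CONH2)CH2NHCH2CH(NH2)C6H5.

5

Working along the chain:
  H2NCH2: –NH2 on an sp³ carbon with no adjacent C=O → amine.
  CH(NHCOCH3): pendant –NHC(=O)CH3: N bonded to a carbonyl → amide (not amine).
  CH(CH2Cl): pendant –CH2X: halogen on sp³ carbon → alkyl halide.
  CH(CH2NH2): pendant –CH2NH2: N on sp³ C, no adjacent C=O → amine.
  CH(COOH): pendant –COOH: carbonyl C bonded to C and –OH → carboxylic acid.
  CH(CH2NH2): pendant –CH2NH2: N on sp³ C, no adjacent C=O → amine.
  CH(OCH3): pendant –OCH3: C–O–C with sp³ C, no adjacent C=O → ether.
  CH(CN): pendant –C≡N: nitrile.
  CH(CONH2): pendant –CONH2: carbonyl C bonded to C and N → amide.
  CH2NHCH2: C–N–C with sp³ carbons and no adjacent C=O → amine (secondary).
  CH(NH2): –NH2 on an sp³ carbon with no adjacent C=O → amine.
  C6H5: –C6H5 phenyl ring → arene.
Amine appears at: H2NCH2, CH(CH2NH2), CH(CH2NH2), CH2NHCH2, CH(NH2) → 5.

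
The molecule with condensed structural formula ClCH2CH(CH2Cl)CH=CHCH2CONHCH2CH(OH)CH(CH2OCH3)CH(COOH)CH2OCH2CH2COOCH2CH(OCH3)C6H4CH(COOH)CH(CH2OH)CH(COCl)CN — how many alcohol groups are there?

2

Working along the chain:
  ClCH2: halogen on an sp³ carbon → alkyl halide.
  CH(CH2Cl): pendant –CH2X: halogen on sp³ carbon → alkyl halide.
  CH=CH: C=C double bond → alkene.
  CH2CONHCH2: –C(=O)–N– linkage → amide (the N is not an amine).
  CH(OH): –OH on an sp³ carbon → alcohol (secondary).
  CH(CH2OCH3): pendant –CH2OCH3: C–O–C linkage → ether.
  CH(COOH): pendant –COOH: carbonyl C bonded to C and –OH → carboxylic acid.
  CH2OCH2: C–O–C with sp³ carbons on both sides and no adjacent C=O → ether.
  CH2COOCH2: –C(=O)–O–C with C on the carbonyl side → ester.
  CH(OCH3): pendant –OCH3: C–O–C with sp³ C, no adjacent C=O → ether.
  C6H4: para-disubstituted benzene ring → arene.
  CH(COOH): pendant –COOH: carbonyl C bonded to C and –OH → carboxylic acid.
  CH(CH2OH): pendant –CH2OH on an sp³ backbone C → alcohol.
  CH(COCl): pendant –C(=O)X: carbonyl C bonded to C and halogen → acyl halide.
  CN: –C≡N: carbon triple-bonded to nitrogen → nitrile.
Alcohol appears at: CH(OH), CH(CH2OH) → 2.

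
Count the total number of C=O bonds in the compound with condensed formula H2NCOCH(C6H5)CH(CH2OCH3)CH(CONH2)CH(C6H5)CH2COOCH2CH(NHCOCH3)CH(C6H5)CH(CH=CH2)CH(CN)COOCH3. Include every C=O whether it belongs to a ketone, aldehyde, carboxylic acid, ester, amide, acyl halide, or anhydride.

H2NCO: amide, 1 C=O (running total 1).
CH(CONH2): amide, 1 C=O (running total 2).
CH2COOCH2: ester, 1 C=O (running total 3).
CH(NHCOCH3): amide, 1 C=O (running total 4).
COOCH3: ester, 1 C=O (running total 5).

5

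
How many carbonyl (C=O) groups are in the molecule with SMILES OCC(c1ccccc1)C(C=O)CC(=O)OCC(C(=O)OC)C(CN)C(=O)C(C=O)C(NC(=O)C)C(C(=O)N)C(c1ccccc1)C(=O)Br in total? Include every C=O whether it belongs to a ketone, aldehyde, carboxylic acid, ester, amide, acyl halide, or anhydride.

8

CH(CHO): aldehyde, 1 C=O (running total 1).
CH2COOCH2: ester, 1 C=O (running total 2).
CH(COOCH3): ester, 1 C=O (running total 3).
CO: ketone, 1 C=O (running total 4).
CH(CHO): aldehyde, 1 C=O (running total 5).
CH(NHCOCH3): amide, 1 C=O (running total 6).
CH(CONH2): amide, 1 C=O (running total 7).
COBr: acyl halide, 1 C=O (running total 8).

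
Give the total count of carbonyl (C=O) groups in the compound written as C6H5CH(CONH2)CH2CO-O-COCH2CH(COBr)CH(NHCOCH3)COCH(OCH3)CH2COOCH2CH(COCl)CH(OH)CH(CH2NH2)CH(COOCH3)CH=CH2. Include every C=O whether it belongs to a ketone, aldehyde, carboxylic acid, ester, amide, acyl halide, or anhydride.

9

CH(CONH2): amide, 1 C=O (running total 1).
CH2CO-O-COCH2: anhydride, 2 C=O (running total 3).
CH(COBr): acyl halide, 1 C=O (running total 4).
CH(NHCOCH3): amide, 1 C=O (running total 5).
CO: ketone, 1 C=O (running total 6).
CH2COOCH2: ester, 1 C=O (running total 7).
CH(COCl): acyl halide, 1 C=O (running total 8).
CH(COOCH3): ester, 1 C=O (running total 9).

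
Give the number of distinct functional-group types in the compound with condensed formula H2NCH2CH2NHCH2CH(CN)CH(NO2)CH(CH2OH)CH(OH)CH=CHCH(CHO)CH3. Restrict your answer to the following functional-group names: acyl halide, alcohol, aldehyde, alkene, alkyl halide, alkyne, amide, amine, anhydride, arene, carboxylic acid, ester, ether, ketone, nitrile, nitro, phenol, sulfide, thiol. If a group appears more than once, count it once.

6

–NH2 on an sp³ carbon with no adjacent C=O → amine.
C–N–C with sp³ carbons and no adjacent C=O → amine (secondary).
pendant –C≡N: nitrile.
–NO2 on an sp³ carbon → nitro (the N=O is not a carbonyl).
pendant –CH2OH on an sp³ backbone C → alcohol.
–OH on an sp³ carbon → alcohol (secondary).
C=C double bond → alkene.
pendant –CHO: carbonyl C bonded to C and H → aldehyde.
Distinct types present: alcohol, aldehyde, alkene, amine, nitrile, nitro.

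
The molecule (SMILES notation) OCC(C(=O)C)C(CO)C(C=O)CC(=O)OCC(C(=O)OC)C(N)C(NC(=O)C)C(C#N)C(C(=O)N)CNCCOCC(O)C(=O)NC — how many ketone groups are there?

Taking each segment in turn:
  HOCH2: HO– on an sp³ carbon → alcohol.
  CH(COCH3): pendant –COCH3: carbonyl C bonded to two carbons → ketone.
  CH(CH2OH): pendant –CH2OH on an sp³ backbone C → alcohol.
  CH(CHO): pendant –CHO: carbonyl C bonded to C and H → aldehyde.
  CH2COOCH2: –C(=O)–O–C with C on the carbonyl side → ester.
  CH(COOCH3): pendant –COOCH3: carbonyl C bonded to C and –OCH3 → ester.
  CH(NH2): –NH2 on an sp³ carbon with no adjacent C=O → amine.
  CH(NHCOCH3): pendant –NHC(=O)CH3: N bonded to a carbonyl → amide (not amine).
  CH(CN): pendant –C≡N: nitrile.
  CH(CONH2): pendant –CONH2: carbonyl C bonded to C and N → amide.
  CH2NHCH2: C–N–C with sp³ carbons and no adjacent C=O → amine (secondary).
  CH2OCH2: C–O–C with sp³ carbons on both sides and no adjacent C=O → ether.
  CH(OH): –OH on an sp³ carbon → alcohol (secondary).
  CONHCH3: –C(=O)NHCH3: carbonyl C bonded to C and to N → amide (the N is not an amine).
Ketone appears at: CH(COCH3) → 1.

1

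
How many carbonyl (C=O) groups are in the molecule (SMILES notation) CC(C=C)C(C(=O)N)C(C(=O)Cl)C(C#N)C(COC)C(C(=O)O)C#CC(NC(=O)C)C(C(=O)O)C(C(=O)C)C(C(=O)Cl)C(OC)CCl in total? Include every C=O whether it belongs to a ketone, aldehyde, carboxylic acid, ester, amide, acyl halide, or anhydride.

CH(CONH2): amide, 1 C=O (running total 1).
CH(COCl): acyl halide, 1 C=O (running total 2).
CH(COOH): carboxylic acid, 1 C=O (running total 3).
CH(NHCOCH3): amide, 1 C=O (running total 4).
CH(COOH): carboxylic acid, 1 C=O (running total 5).
CH(COCH3): ketone, 1 C=O (running total 6).
CH(COCl): acyl halide, 1 C=O (running total 7).

7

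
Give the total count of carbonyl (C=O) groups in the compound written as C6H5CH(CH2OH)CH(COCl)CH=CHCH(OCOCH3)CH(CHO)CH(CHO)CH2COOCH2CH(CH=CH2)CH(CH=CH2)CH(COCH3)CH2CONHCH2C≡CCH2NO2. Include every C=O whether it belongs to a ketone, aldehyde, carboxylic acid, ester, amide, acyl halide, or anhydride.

CH(COCl): acyl halide, 1 C=O (running total 1).
CH(OCOCH3): ester, 1 C=O (running total 2).
CH(CHO): aldehyde, 1 C=O (running total 3).
CH(CHO): aldehyde, 1 C=O (running total 4).
CH2COOCH2: ester, 1 C=O (running total 5).
CH(COCH3): ketone, 1 C=O (running total 6).
CH2CONHCH2: amide, 1 C=O (running total 7).

7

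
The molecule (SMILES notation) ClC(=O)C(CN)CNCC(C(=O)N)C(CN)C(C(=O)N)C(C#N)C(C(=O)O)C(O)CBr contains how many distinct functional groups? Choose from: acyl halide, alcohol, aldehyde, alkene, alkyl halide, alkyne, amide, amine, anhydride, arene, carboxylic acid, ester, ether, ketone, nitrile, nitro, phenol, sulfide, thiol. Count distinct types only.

7

Taking each segment in turn:
  ClCO: –C(=O)Cl: carbonyl C bonded to C and to a halogen → acyl halide (not alkyl halide).
  CH(CH2NH2): pendant –CH2NH2: N on sp³ C, no adjacent C=O → amine.
  CH2NHCH2: C–N–C with sp³ carbons and no adjacent C=O → amine (secondary).
  CH(CONH2): pendant –CONH2: carbonyl C bonded to C and N → amide.
  CH(CH2NH2): pendant –CH2NH2: N on sp³ C, no adjacent C=O → amine.
  CH(CONH2): pendant –CONH2: carbonyl C bonded to C and N → amide.
  CH(CN): pendant –C≡N: nitrile.
  CH(COOH): pendant –COOH: carbonyl C bonded to C and –OH → carboxylic acid.
  CH(OH): –OH on an sp³ carbon → alcohol (secondary).
  CH2Br: halogen on an sp³ carbon → alkyl halide.
Distinct types present: acyl halide, alcohol, alkyl halide, amide, amine, carboxylic acid, nitrile.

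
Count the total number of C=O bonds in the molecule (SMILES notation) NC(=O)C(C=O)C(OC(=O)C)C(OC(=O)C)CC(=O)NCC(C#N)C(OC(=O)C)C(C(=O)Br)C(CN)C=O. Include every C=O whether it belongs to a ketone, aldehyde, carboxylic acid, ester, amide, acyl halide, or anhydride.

8

H2NCO: amide, 1 C=O (running total 1).
CH(CHO): aldehyde, 1 C=O (running total 2).
CH(OCOCH3): ester, 1 C=O (running total 3).
CH(OCOCH3): ester, 1 C=O (running total 4).
CH2CONHCH2: amide, 1 C=O (running total 5).
CH(OCOCH3): ester, 1 C=O (running total 6).
CH(COBr): acyl halide, 1 C=O (running total 7).
CHO: aldehyde, 1 C=O (running total 8).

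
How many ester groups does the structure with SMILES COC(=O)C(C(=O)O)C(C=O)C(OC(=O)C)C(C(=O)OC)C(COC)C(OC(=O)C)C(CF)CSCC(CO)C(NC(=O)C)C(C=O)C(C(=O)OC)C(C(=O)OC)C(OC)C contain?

Reading the structure from left to right:
  CH3OOC: CH3O–C(=O)–: carbonyl C bonded to C and to –OCH3 → ester (not ketone + ether).
  CH(COOH): pendant –COOH: carbonyl C bonded to C and –OH → carboxylic acid.
  CH(CHO): pendant –CHO: carbonyl C bonded to C and H → aldehyde.
  CH(OCOCH3): pendant –OC(=O)CH3: an acyloxy group → ester.
  CH(COOCH3): pendant –COOCH3: carbonyl C bonded to C and –OCH3 → ester.
  CH(CH2OCH3): pendant –CH2OCH3: C–O–C linkage → ether.
  CH(OCOCH3): pendant –OC(=O)CH3: an acyloxy group → ester.
  CH(CH2F): pendant –CH2X: halogen on sp³ carbon → alkyl halide.
  CH2SCH2: C–S–C linkage → sulfide (thioether).
  CH(CH2OH): pendant –CH2OH on an sp³ backbone C → alcohol.
  CH(NHCOCH3): pendant –NHC(=O)CH3: N bonded to a carbonyl → amide (not amine).
  CH(CHO): pendant –CHO: carbonyl C bonded to C and H → aldehyde.
  CH(COOCH3): pendant –COOCH3: carbonyl C bonded to C and –OCH3 → ester.
  CH(COOCH3): pendant –COOCH3: carbonyl C bonded to C and –OCH3 → ester.
  CH(OCH3): pendant –OCH3: C–O–C with sp³ C, no adjacent C=O → ether.
Ester appears at: CH3OOC, CH(OCOCH3), CH(COOCH3), CH(OCOCH3), CH(COOCH3), CH(COOCH3) → 6.

6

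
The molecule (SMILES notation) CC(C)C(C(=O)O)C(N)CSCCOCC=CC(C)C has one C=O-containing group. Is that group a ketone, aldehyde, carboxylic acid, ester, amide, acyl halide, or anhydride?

carboxylic acid

The carbonyl is in the CH(COOH) segment: pendant –COOH: carbonyl C bonded to C and –OH → carboxylic acid.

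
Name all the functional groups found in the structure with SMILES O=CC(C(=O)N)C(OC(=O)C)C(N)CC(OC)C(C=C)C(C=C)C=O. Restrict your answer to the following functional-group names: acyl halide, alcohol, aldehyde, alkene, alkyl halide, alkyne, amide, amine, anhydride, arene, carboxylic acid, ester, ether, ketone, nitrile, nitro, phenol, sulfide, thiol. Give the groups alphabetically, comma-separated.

aldehyde, alkene, amide, amine, ester, ether

Taking each segment in turn:
  OHC: terminal –CHO: carbonyl C bonded to H and C → aldehyde.
  CH(CONH2): pendant –CONH2: carbonyl C bonded to C and N → amide.
  CH(OCOCH3): pendant –OC(=O)CH3: an acyloxy group → ester.
  CH(NH2): –NH2 on an sp³ carbon with no adjacent C=O → amine.
  CH(OCH3): pendant –OCH3: C–O–C with sp³ C, no adjacent C=O → ether.
  CH(CH=CH2): pendant –CH=CH2: C=C double bond → alkene.
  CH(CH=CH2): pendant –CH=CH2: C=C double bond → alkene.
  CHO: terminal –CHO: carbonyl C bonded to H and C → aldehyde.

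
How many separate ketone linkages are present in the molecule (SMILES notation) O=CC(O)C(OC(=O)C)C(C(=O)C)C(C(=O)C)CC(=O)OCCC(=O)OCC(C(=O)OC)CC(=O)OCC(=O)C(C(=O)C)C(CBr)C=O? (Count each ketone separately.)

terminal –CHO: carbonyl C bonded to H and C → aldehyde.
–OH on an sp³ carbon → alcohol (secondary).
pendant –OC(=O)CH3: an acyloxy group → ester.
pendant –COCH3: carbonyl C bonded to two carbons → ketone.
pendant –COCH3: carbonyl C bonded to two carbons → ketone.
–C(=O)–O–C with C on the carbonyl side → ester.
–C(=O)–O–C with C on the carbonyl side → ester.
pendant –COOCH3: carbonyl C bonded to C and –OCH3 → ester.
–C(=O)–O–C with C on the carbonyl side → ester.
–C(=O)– with carbon on both sides → ketone.
pendant –COCH3: carbonyl C bonded to two carbons → ketone.
pendant –CH2X: halogen on sp³ carbon → alkyl halide.
terminal –CHO: carbonyl C bonded to H and C → aldehyde.
Ketone appears at: CH(COCH3), CH(COCH3), CO, CH(COCH3) → 4.

4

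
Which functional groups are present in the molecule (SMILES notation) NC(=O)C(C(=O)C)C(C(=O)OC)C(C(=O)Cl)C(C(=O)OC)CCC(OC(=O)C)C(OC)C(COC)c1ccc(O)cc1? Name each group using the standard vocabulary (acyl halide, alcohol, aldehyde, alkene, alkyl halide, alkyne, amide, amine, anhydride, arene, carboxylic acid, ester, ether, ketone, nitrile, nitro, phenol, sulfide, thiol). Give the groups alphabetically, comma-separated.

acyl halide, amide, arene, ester, ether, ketone, phenol

Working along the chain:
  H2NCO: –C(=O)NH2: carbonyl C bonded to C and to N → amide (the N is not a separate amine).
  CH(COCH3): pendant –COCH3: carbonyl C bonded to two carbons → ketone.
  CH(COOCH3): pendant –COOCH3: carbonyl C bonded to C and –OCH3 → ester.
  CH(COCl): pendant –C(=O)X: carbonyl C bonded to C and halogen → acyl halide.
  CH(COOCH3): pendant –COOCH3: carbonyl C bonded to C and –OCH3 → ester.
  CH(OCOCH3): pendant –OC(=O)CH3: an acyloxy group → ester.
  CH(OCH3): pendant –OCH3: C–O–C with sp³ C, no adjacent C=O → ether.
  CH(CH2OCH3): pendant –CH2OCH3: C–O–C linkage → ether.
  C6H4OH: –OH attached directly to an aromatic ring → phenol (not alcohol); the ring itself is an arene.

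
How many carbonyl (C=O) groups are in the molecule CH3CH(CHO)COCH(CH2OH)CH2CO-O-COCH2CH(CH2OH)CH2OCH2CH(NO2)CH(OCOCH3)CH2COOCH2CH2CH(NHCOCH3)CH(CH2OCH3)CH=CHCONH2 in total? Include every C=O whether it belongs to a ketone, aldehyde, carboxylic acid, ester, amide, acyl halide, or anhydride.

8

CH(CHO): aldehyde, 1 C=O (running total 1).
CO: ketone, 1 C=O (running total 2).
CH2CO-O-COCH2: anhydride, 2 C=O (running total 4).
CH(OCOCH3): ester, 1 C=O (running total 5).
CH2COOCH2: ester, 1 C=O (running total 6).
CH(NHCOCH3): amide, 1 C=O (running total 7).
CONH2: amide, 1 C=O (running total 8).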